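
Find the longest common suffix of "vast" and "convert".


Word 1: "vast"
Word 2: "convert"
Comparing from end:
  Pos -1: 't' == 't'
  Pos -2: 's' != 'r' (stop)
LCS = "t" (length 1)


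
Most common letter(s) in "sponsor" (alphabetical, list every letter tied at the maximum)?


Word: "sponsor"
Letter counts:
  'n': 1
  'o': 2
  'p': 1
  'r': 1
  's': 2
Maximum count = 2
Most frequent = 'o', 's' (2 times each)


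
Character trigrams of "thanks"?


Word: "thanks" (length 6)
Number of trigrams = 6 - 3 + 1 = 4
  Position 0: "tha"
  Position 1: "han"
  Position 2: "ank"
  Position 3: "nks"
Trigrams = "tha", "han", "ank", "nks"


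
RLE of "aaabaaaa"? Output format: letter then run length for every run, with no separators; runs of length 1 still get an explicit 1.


String: "aaabaaaa"
Scanning for consecutive runs:
  'a' x 3
  'b' x 1
  'a' x 4
RLE = "a3b1a4"


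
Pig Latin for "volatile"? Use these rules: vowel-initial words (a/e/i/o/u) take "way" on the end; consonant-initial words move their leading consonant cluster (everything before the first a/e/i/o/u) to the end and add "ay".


Word: "volatile"
Starts with consonant(s) → move to end, add 'ay'
Consonant cluster: "v"
Pig Latin = "olatilevay"


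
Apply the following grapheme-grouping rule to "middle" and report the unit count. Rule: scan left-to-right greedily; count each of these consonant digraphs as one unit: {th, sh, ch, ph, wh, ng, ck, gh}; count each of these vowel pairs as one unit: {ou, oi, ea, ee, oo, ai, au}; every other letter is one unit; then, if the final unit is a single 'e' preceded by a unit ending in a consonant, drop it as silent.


Word: "middle" (6 letters)
Left-to-right scan:
  (1) 'm' (letter)
  (2) 'i' (letter)
  (3) 'd' (letter)
  (4) 'd' (letter)
  (5) 'l' (letter)
  (6) 'e' (letter)
Units from scan: 6
Final unit is 'e' after a consonant -> drop as silent (-1)
Sound units = 5 units


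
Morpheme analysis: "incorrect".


Word: "incorrect"
Morphemes: in- / correct
Each morpheme carries meaning
= 2 morphemes


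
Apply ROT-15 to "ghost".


Word: "ghost"
Shift: 15
Each letter → (letter + shift) mod 26:
  'g' (6) + 15 = 21 → 'v'
  'h' (7) + 15 = 22 → 'w'
  'o' (14) + 15 = 3 → 'd'
  's' (18) + 15 = 7 → 'h'
  't' (19) + 15 = 8 → 'i'
Result = "vwdhi"


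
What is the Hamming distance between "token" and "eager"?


Comparing character by character (same length = 5):
  Pos 0: 't' vs 'e' !=
  Pos 1: 'o' vs 'a' !=
  Pos 2: 'k' vs 'g' !=
  Pos 3: 'e' vs 'e' =
  Pos 4: 'n' vs 'r' !=
Hamming distance = 4


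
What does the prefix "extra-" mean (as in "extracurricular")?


Prefix: extra-
Example: extracurricular = extra- + curricular
Meaning = beyond


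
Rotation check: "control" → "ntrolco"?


Word: "control", Candidate: "ntrolco"
Method: check if candidate is substring of word+word
"controlcontrol" contains "ntrolco"? Yes
Is rotation = Yes


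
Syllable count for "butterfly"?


Word: "butterfly"
Syllable breakdown: but | ter | fly
Counting: 3 parts
= 3 syllables


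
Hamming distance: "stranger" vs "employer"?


Comparing character by character (same length = 8):
  Pos 0: 's' vs 'e' !=
  Pos 1: 't' vs 'm' !=
  Pos 2: 'r' vs 'p' !=
  Pos 3: 'a' vs 'l' !=
  Pos 4: 'n' vs 'o' !=
  Pos 5: 'g' vs 'y' !=
  Pos 6: 'e' vs 'e' =
  Pos 7: 'r' vs 'r' =
Hamming distance = 6


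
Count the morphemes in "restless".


Word: "restless"
Morphemes: rest | -less
Each morpheme carries meaning
= 2 morphemes


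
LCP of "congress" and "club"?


Word 1: "congress"
Word 2: "club"
Comparing from start:
  Pos 0: 'c' == 'c'
  Pos 1: 'o' != 'l' (stop)
LCP = "c" (length 1)


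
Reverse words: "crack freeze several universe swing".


Original: "crack freeze several universe swing"
Words (1..n): crack | freeze | several | universe | swing
Reversed (n..1): swing | universe | several | freeze | crack
Result = "swing universe several freeze crack"


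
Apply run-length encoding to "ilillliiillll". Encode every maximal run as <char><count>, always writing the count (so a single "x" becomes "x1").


String: "ilillliiillll"
Scanning for consecutive runs:
  'i' x 1
  'l' x 1
  'i' x 1
  'l' x 3
  'i' x 3
  'l' x 4
RLE = "i1l1i1l3i3l4"


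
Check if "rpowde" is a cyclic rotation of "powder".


Word: "powder", Candidate: "rpowde"
Method: check if candidate is substring of word+word
"powderpowder" contains "rpowde"? Yes
Is rotation = Yes


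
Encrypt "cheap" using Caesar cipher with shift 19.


Word: "cheap"
Shift: 19
Each letter → (letter + shift) mod 26:
  'c' (2) + 19 = 21 → 'v'
  'h' (7) + 19 = 0 → 'a'
  'e' (4) + 19 = 23 → 'x'
  'a' (0) + 19 = 19 → 't'
  'p' (15) + 19 = 8 → 'i'
Result = "vaxti"


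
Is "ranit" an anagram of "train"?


Word 1: "train" → sorted: ainrt
Word 2: "ranit" → sorted: ainrt
Same letters? ainrt == ainrt
Anagram = Yes


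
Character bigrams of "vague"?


Word: "vague" (length 5)
Number of bigrams = 5 - 2 + 1 = 4
  Position 0: "va"
  Position 1: "ag"
  Position 2: "gu"
  Position 3: "ue"
Bigrams = "va", "ag", "gu", "ue"


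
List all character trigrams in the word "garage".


Word: "garage" (length 6)
Number of trigrams = 6 - 3 + 1 = 4
  Position 0: "gar"
  Position 1: "ara"
  Position 2: "rag"
  Position 3: "age"
Trigrams = "gar", "ara", "rag", "age"


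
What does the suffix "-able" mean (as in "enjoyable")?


Suffix: -able
Example: enjoyable = enjoy + -able
Meaning = capable of


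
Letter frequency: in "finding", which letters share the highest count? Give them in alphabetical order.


Word: "finding"
Letter counts:
  'd': 1
  'f': 1
  'g': 1
  'i': 2
  'n': 2
Maximum count = 2
Most frequent = 'i', 'n' (2 times each)


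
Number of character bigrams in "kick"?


Word: "kick" (length 4)
Number of 2-grams = length - 2 + 1 = 4 - 2 + 1
= 3


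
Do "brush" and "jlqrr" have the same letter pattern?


Pattern of "brush": [0, 1, 2, 3, 4]
Pattern of "jlqrr": [0, 1, 2, 3, 3]
Patterns do not match
Same pattern = No


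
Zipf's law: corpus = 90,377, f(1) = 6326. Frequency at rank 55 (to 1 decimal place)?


Zipf's law: f(r) = f(1) / r
f(1) = 6326
f(55) = 6326 / 55
= 115.0 occurrences


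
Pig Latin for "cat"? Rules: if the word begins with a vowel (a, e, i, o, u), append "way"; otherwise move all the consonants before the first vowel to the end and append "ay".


Word: "cat"
Starts with consonant(s) → move to end, add 'ay'
Consonant cluster: "c"
Pig Latin = "atcay"


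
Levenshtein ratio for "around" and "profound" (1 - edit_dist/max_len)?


Word 1: "around" (length 6)
Word 2: "profound" (length 8)
One optimal edit sequence:
  1. substitute 'a' -> 'p'  (+1)
  2. keep 'r'
  3. insert 'o'  (+1)
  4. insert 'f'  (+1)
  5. keep 'o'
  6. keep 'u'
  7. keep 'n'
  8. keep 'd'
Edit distance = 3
Max length = max(6, 8) = 8
Similarity = 1 - 3/8
= 0.6250


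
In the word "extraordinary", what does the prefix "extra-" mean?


Prefix: extra-
As in: extraordinary -> extra- + ordinary
Meaning = beyond


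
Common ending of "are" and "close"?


Word 1: "are"
Word 2: "close"
Comparing from end:
  Pos -1: 'e' == 'e'
  Pos -2: 'r' != 's' (stop)
LCS = "e" (length 1)


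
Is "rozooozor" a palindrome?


Word: "rozooozor"
Reversed: "rozooozor"
Forward == Backward? rozooozor == rozooozor
Palindrome = Yes


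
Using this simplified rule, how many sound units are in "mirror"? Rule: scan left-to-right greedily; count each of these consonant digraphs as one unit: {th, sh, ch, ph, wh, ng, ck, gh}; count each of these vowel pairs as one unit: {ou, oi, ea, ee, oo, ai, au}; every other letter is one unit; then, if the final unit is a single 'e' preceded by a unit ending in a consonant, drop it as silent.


Word: "mirror" (6 letters)
Left-to-right scan:
  [1] 'm' (letter)
  [2] 'i' (letter)
  [3] 'r' (letter)
  [4] 'r' (letter)
  [5] 'o' (letter)
  [6] 'r' (letter)
Units from scan: 6
Sound units = 6 units


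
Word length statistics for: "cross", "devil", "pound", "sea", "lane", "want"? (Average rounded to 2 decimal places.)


Lengths: "cross"=5, "devil"=5, "pound"=5, "sea"=3, "lane"=4, "want"=4
Sum = 26, Count = 6
Average = 26/6 = 4.33
= avg=4.33, min=3, max=5


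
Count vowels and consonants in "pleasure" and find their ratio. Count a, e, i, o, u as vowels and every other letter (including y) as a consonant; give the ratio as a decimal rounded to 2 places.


Word: "pleasure"
Vowels (a,e,i,o,u): 4
Consonants: 4
Ratio = 4/4
= 1.00


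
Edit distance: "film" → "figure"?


Word 1: "film" (length 4)
Word 2: "figure" (length 6)
One optimal edit sequence (insert/delete/substitute each cost 1):
  1. keep 'f'
  2. keep 'i'
  3. insert 'g'  (+1)
  4. insert 'u'  (+1)
  5. substitute 'l' -> 'r'  (+1)
  6. substitute 'm' -> 'e'  (+1)
Total edit operations: 4
Edit distance = 4


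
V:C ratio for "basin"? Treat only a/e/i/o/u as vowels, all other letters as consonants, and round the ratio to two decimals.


Word: "basin"
Vowels (a,e,i,o,u): 2
Consonants: 3
Ratio = 2/3
= 0.67


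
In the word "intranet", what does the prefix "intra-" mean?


Prefix: intra-
Example: intranet (intra- + net)
Meaning = within


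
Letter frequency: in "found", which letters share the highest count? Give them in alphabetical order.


Word: "found"
Letter counts:
  'd': 1
  'f': 1
  'n': 1
  'o': 1
  'u': 1
Maximum count = 1
Most frequent = 'd', 'f', 'n', 'o', 'u' (1 time each)


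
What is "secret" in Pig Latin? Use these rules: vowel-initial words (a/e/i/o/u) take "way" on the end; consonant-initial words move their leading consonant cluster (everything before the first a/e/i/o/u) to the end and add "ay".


Word: "secret"
Starts with consonant(s) → move to end, add 'ay'
Consonant cluster: "s"
Pig Latin = "ecretsay"


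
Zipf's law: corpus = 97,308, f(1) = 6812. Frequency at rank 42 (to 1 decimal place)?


Zipf's law: f(r) = f(1) / r
f(1) = 6812
f(42) = 6812 / 42
= 162.2 occurrences


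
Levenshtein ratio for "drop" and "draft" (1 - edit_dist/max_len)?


Word 1: "drop" (length 4)
Word 2: "draft" (length 5)
One optimal edit sequence:
  1. keep 'd'
  2. keep 'r'
  3. insert 'a'  (+1)
  4. substitute 'o' -> 'f'  (+1)
  5. substitute 'p' -> 't'  (+1)
Edit distance = 3
Max length = max(4, 5) = 5
Similarity = 1 - 3/5
= 0.4000


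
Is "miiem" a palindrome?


Word: "miiem"
Reversed: "meiim"
Forward == Backward? miiem != meiim
Palindrome = No


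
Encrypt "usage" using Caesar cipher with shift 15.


Word: "usage"
Shift: 15
Each letter → (letter + shift) mod 26:
  'u' (20) + 15 = 9 → 'j'
  's' (18) + 15 = 7 → 'h'
  'a' (0) + 15 = 15 → 'p'
  'g' (6) + 15 = 21 → 'v'
  'e' (4) + 15 = 19 → 't'
Result = "jhpvt"


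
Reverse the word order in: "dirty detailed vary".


Original: "dirty detailed vary"
Words (1..n): dirty | detailed | vary
Reversed (n..1): vary | detailed | dirty
Result = "vary detailed dirty"


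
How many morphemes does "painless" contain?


Word: "painless"
Morphemes: pain + -less
Each morpheme carries meaning
= 2 morphemes


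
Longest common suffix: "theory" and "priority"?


Word 1: "theory"
Word 2: "priority"
Comparing from end:
  Pos -1: 'y' == 'y'
  Pos -2: 'r' != 't' (stop)
LCS = "y" (length 1)


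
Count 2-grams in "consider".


Word: "consider" (length 8)
Number of 2-grams = length - 2 + 1 = 8 - 2 + 1
= 7


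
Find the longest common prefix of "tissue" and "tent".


Word 1: "tissue"
Word 2: "tent"
Comparing from start:
  Pos 0: 't' == 't'
  Pos 1: 'i' != 'e' (stop)
LCP = "t" (length 1)


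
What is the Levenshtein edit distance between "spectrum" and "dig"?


Word 1: "spectrum" (length 8)
Word 2: "dig" (length 3)
One optimal edit sequence (insert/delete/substitute each cost 1):
  1. delete 's'  (+1)
  2. delete 'p'  (+1)
  3. delete 'e'  (+1)
  4. delete 'c'  (+1)
  5. delete 't'  (+1)
  6. substitute 'r' -> 'd'  (+1)
  7. substitute 'u' -> 'i'  (+1)
  8. substitute 'm' -> 'g'  (+1)
Total edit operations: 8
Edit distance = 8


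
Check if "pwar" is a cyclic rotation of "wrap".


Word: "wrap", Candidate: "pwar"
Method: check if candidate is substring of word+word
"wrapwrap" contains "pwar"? No
Is rotation = No


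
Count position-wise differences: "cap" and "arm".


Comparing character by character (same length = 3):
  Pos 0: 'c' vs 'a' !=
  Pos 1: 'a' vs 'r' !=
  Pos 2: 'p' vs 'm' !=
Hamming distance = 3


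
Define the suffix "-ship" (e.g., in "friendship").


Suffix: -ship
Example: friendship (friend + -ship)
Meaning = state / position


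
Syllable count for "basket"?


Word: "basket"
Syllable breakdown: bas | ket
Counting: 2 parts
= 2 syllables


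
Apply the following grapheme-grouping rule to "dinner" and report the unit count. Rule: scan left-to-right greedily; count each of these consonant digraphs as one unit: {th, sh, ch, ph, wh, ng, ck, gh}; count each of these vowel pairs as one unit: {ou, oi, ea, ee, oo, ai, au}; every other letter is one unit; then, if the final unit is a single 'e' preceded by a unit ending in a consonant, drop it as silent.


Word: "dinner" (6 letters)
Left-to-right scan:
  (1) 'd' (letter)
  (2) 'i' (letter)
  (3) 'n' (letter)
  (4) 'n' (letter)
  (5) 'e' (letter)
  (6) 'r' (letter)
Units from scan: 6
Sound units = 6 units


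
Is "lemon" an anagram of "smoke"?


Word 1: "smoke" → sorted: ekmos
Word 2: "lemon" → sorted: elmno
Same letters? ekmos != elmno
Anagram = No


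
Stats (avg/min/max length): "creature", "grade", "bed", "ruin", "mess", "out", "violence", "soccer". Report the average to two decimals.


Lengths: "creature"=8, "grade"=5, "bed"=3, "ruin"=4, "mess"=4, "out"=3, "violence"=8, "soccer"=6
Sum = 41, Count = 8
Average = 41/8 = 5.13
= avg=5.13, min=3, max=8


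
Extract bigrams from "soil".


Word: "soil" (length 4)
Number of bigrams = 4 - 2 + 1 = 3
  Position 0: "so"
  Position 1: "oi"
  Position 2: "il"
Bigrams = "so", "oi", "il"


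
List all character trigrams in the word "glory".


Word: "glory" (length 5)
Number of trigrams = 5 - 3 + 1 = 3
  Position 0: "glo"
  Position 1: "lor"
  Position 2: "ory"
Trigrams = "glo", "lor", "ory"


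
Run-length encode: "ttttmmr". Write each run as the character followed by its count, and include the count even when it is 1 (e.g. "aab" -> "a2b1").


String: "ttttmmr"
Scanning for consecutive runs:
  't' x 4
  'm' x 2
  'r' x 1
RLE = "t4m2r1"


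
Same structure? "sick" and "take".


Pattern of "sick": [0, 1, 2, 3]
Pattern of "take": [0, 1, 2, 3]
Patterns match
Same pattern = Yes


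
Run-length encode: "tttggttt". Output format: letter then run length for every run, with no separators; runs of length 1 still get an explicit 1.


String: "tttggttt"
Scanning for consecutive runs:
  't' x 3
  'g' x 2
  't' x 3
RLE = "t3g2t3"


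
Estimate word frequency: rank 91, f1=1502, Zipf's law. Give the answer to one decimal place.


Zipf's law: f(r) = f(1) / r
f(1) = 1502
f(91) = 1502 / 91
= 16.5 occurrences


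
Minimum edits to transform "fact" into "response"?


Word 1: "fact" (length 4)
Word 2: "response" (length 8)
One optimal edit sequence (insert/delete/substitute each cost 1):
  1. insert 'r'  (+1)
  2. insert 'e'  (+1)
  3. insert 's'  (+1)
  4. insert 'p'  (+1)
  5. substitute 'f' -> 'o'  (+1)
  6. substitute 'a' -> 'n'  (+1)
  7. substitute 'c' -> 's'  (+1)
  8. substitute 't' -> 'e'  (+1)
Total edit operations: 8
Edit distance = 8


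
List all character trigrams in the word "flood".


Word: "flood" (length 5)
Number of trigrams = 5 - 3 + 1 = 3
  Position 0: "flo"
  Position 1: "loo"
  Position 2: "ood"
Trigrams = "flo", "loo", "ood"


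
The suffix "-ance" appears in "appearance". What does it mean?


Suffix: -ance
Example: appearance = appear + -ance
Meaning = state of


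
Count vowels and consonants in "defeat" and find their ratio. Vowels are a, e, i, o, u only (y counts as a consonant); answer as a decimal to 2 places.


Word: "defeat"
Vowels (a,e,i,o,u): 3
Consonants: 3
Ratio = 3/3
= 1.00


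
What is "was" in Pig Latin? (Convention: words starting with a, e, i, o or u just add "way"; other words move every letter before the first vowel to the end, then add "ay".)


Word: "was"
Starts with consonant(s) → move to end, add 'ay'
Consonant cluster: "w"
Pig Latin = "asway"


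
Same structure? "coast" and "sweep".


Pattern of "coast": [0, 1, 2, 3, 4]
Pattern of "sweep": [0, 1, 2, 2, 3]
Patterns do not match
Same pattern = No


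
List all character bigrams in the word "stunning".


Word: "stunning" (length 8)
Number of bigrams = 8 - 2 + 1 = 7
  Position 0: "st"
  Position 1: "tu"
  Position 2: "un"
  Position 3: "nn"
  Position 4: "ni"
  Position 5: "in"
  Position 6: "ng"
Bigrams = "st", "tu", "un", "nn", "ni", "in", "ng"


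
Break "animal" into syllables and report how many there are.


Word: "animal"
Syllable breakdown: an-i-mal
Counting: 3 parts
= 3 syllables


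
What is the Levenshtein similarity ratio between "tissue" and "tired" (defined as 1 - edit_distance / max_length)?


Word 1: "tissue" (length 6)
Word 2: "tired" (length 5)
One optimal edit sequence:
  1. keep 't'
  2. keep 'i'
  3. delete 's'  (+1)
  4. substitute 's' -> 'r'  (+1)
  5. substitute 'u' -> 'e'  (+1)
  6. substitute 'e' -> 'd'  (+1)
Edit distance = 4
Max length = max(6, 5) = 6
Similarity = 1 - 4/6
= 0.3333


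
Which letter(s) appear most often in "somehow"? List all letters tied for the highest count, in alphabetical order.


Word: "somehow"
Letter counts:
  'e': 1
  'h': 1
  'm': 1
  'o': 2
  's': 1
  'w': 1
Maximum count = 2
Most frequent = 'o' (2 times each)


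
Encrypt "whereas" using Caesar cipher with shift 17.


Word: "whereas"
Shift: 17
Each letter → (letter + shift) mod 26:
  'w' (22) + 17 = 13 → 'n'
  'h' (7) + 17 = 24 → 'y'
  'e' (4) + 17 = 21 → 'v'
  'r' (17) + 17 = 8 → 'i'
  'e' (4) + 17 = 21 → 'v'
  'a' (0) + 17 = 17 → 'r'
  's' (18) + 17 = 9 → 'j'
Result = "nyvivrj"


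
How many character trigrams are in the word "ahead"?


Word: "ahead" (length 5)
Number of 3-grams = length - 3 + 1 = 5 - 3 + 1
= 3


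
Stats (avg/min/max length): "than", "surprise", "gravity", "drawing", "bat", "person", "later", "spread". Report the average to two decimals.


Lengths: "than"=4, "surprise"=8, "gravity"=7, "drawing"=7, "bat"=3, "person"=6, "later"=5, "spread"=6
Sum = 46, Count = 8
Average = 46/8 = 5.75
= avg=5.75, min=3, max=8


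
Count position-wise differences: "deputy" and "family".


Comparing character by character (same length = 6):
  Pos 0: 'd' vs 'f' !=
  Pos 1: 'e' vs 'a' !=
  Pos 2: 'p' vs 'm' !=
  Pos 3: 'u' vs 'i' !=
  Pos 4: 't' vs 'l' !=
  Pos 5: 'y' vs 'y' =
Hamming distance = 5


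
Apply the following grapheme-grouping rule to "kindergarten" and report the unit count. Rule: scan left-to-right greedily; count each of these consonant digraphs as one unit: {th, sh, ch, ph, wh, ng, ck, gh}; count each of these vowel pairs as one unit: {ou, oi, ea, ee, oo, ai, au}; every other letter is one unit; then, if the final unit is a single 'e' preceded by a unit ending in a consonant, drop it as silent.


Word: "kindergarten" (12 letters)
Left-to-right scan:
  (1) 'k' (letter)
  (2) 'i' (letter)
  (3) 'n' (letter)
  (4) 'd' (letter)
  (5) 'e' (letter)
  (6) 'r' (letter)
  (7) 'g' (letter)
  (8) 'a' (letter)
  (9) 'r' (letter)
  (10) 't' (letter)
  (11) 'e' (letter)
  (12) 'n' (letter)
Units from scan: 12
Sound units = 12 units


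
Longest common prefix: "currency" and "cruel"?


Word 1: "currency"
Word 2: "cruel"
Comparing from start:
  Pos 0: 'c' == 'c'
  Pos 1: 'u' != 'r' (stop)
LCP = "c" (length 1)


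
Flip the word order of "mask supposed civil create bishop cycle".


Original: "mask supposed civil create bishop cycle"
Words (1..n): mask | supposed | civil | create | bishop | cycle
Reversed (n..1): cycle | bishop | create | civil | supposed | mask
Result = "cycle bishop create civil supposed mask"


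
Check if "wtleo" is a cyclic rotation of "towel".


Word: "towel", Candidate: "wtleo"
Method: check if candidate is substring of word+word
"toweltowel" contains "wtleo"? No
Is rotation = No


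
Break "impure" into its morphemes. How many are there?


Word: "impure"
Morphemes: im- + pure
Each morpheme carries meaning
= 2 morphemes


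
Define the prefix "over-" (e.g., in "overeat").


Prefix: over-
Example: overeat = over- + eat
Meaning = excessive


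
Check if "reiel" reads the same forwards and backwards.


Word: "reiel"
Reversed: "leier"
Forward == Backward? reiel != leier
Palindrome = No


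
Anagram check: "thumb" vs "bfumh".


Word 1: "thumb" → sorted: bhmtu
Word 2: "bfumh" → sorted: bfhmu
Same letters? bhmtu != bfhmu
Anagram = No


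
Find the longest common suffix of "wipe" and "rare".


Word 1: "wipe"
Word 2: "rare"
Comparing from end:
  Pos -1: 'e' == 'e'
  Pos -2: 'p' != 'r' (stop)
LCS = "e" (length 1)


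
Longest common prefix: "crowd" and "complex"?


Word 1: "crowd"
Word 2: "complex"
Comparing from start:
  Pos 0: 'c' == 'c'
  Pos 1: 'r' != 'o' (stop)
LCP = "c" (length 1)


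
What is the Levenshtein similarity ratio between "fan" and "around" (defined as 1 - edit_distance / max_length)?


Word 1: "fan" (length 3)
Word 2: "around" (length 6)
One optimal edit sequence:
  1. insert 'a'  (+1)
  2. insert 'r'  (+1)
  3. substitute 'f' -> 'o'  (+1)
  4. substitute 'a' -> 'u'  (+1)
  5. keep 'n'
  6. insert 'd'  (+1)
Edit distance = 5
Max length = max(3, 6) = 6
Similarity = 1 - 5/6
= 0.1667


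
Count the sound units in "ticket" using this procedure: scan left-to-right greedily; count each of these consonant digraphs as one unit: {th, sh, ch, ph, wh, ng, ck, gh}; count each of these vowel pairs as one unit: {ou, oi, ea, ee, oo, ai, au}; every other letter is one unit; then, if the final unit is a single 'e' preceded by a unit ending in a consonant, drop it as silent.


Word: "ticket" (6 letters)
Left-to-right scan:
  (1) 't' (letter)
  (2) 'i' (letter)
  (3) 'ck' (digraph)
  (4) 'e' (letter)
  (5) 't' (letter)
Units from scan: 5
Sound units = 5 units


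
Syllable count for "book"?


Word: "book"
Syllable breakdown: book
Counting: 1 part
= 1 syllable


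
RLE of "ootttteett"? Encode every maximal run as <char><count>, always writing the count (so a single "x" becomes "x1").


String: "ootttteett"
Scanning for consecutive runs:
  'o' x 2
  't' x 4
  'e' x 2
  't' x 2
RLE = "o2t4e2t2"


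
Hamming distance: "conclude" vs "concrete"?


Comparing character by character (same length = 8):
  Pos 0: 'c' vs 'c' =
  Pos 1: 'o' vs 'o' =
  Pos 2: 'n' vs 'n' =
  Pos 3: 'c' vs 'c' =
  Pos 4: 'l' vs 'r' !=
  Pos 5: 'u' vs 'e' !=
  Pos 6: 'd' vs 't' !=
  Pos 7: 'e' vs 'e' =
Hamming distance = 3


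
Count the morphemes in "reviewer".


Word: "reviewer"
Morphemes: re- / view / -er
Each morpheme carries meaning
= 3 morphemes


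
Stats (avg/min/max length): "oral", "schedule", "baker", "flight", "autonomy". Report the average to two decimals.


Lengths: "oral"=4, "schedule"=8, "baker"=5, "flight"=6, "autonomy"=8
Sum = 31, Count = 5
Average = 31/5 = 6.20
= avg=6.20, min=4, max=8


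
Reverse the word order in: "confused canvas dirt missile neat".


Original: "confused canvas dirt missile neat"
Words (1..n): confused | canvas | dirt | missile | neat
Reversed (n..1): neat | missile | dirt | canvas | confused
Result = "neat missile dirt canvas confused"


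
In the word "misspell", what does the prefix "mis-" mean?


Prefix: mis-
As in: misspell -> mis- + spell
Meaning = wrongly


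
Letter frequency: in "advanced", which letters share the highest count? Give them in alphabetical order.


Word: "advanced"
Letter counts:
  'a': 2
  'c': 1
  'd': 2
  'e': 1
  'n': 1
  'v': 1
Maximum count = 2
Most frequent = 'a', 'd' (2 times each)


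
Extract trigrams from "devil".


Word: "devil" (length 5)
Number of trigrams = 5 - 3 + 1 = 3
  Position 0: "dev"
  Position 1: "evi"
  Position 2: "vil"
Trigrams = "dev", "evi", "vil"


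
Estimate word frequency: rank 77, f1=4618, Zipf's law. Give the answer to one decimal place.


Zipf's law: f(r) = f(1) / r
f(1) = 4618
f(77) = 4618 / 77
= 60.0 occurrences


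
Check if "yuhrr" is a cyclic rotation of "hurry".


Word: "hurry", Candidate: "yuhrr"
Method: check if candidate is substring of word+word
"hurryhurry" contains "yuhrr"? No
Is rotation = No


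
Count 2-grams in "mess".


Word: "mess" (length 4)
Number of 2-grams = length - 2 + 1 = 4 - 2 + 1
= 3


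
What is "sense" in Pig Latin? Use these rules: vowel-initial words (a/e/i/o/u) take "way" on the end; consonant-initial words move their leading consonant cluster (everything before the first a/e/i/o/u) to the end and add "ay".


Word: "sense"
Starts with consonant(s) → move to end, add 'ay'
Consonant cluster: "s"
Pig Latin = "ensesay"


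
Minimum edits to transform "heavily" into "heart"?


Word 1: "heavily" (length 7)
Word 2: "heart" (length 5)
One optimal edit sequence (insert/delete/substitute each cost 1):
  1. keep 'h'
  2. keep 'e'
  3. keep 'a'
  4. delete 'v'  (+1)
  5. delete 'i'  (+1)
  6. substitute 'l' -> 'r'  (+1)
  7. substitute 'y' -> 't'  (+1)
Total edit operations: 4
Edit distance = 4


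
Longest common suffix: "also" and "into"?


Word 1: "also"
Word 2: "into"
Comparing from end:
  Pos -1: 'o' == 'o'
  Pos -2: 's' != 't' (stop)
LCS = "o" (length 1)


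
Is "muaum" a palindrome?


Word: "muaum"
Reversed: "muaum"
Forward == Backward? muaum == muaum
Palindrome = Yes


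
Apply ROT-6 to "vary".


Word: "vary"
Shift: 6
Each letter → (letter + shift) mod 26:
  'v' (21) + 6 = 1 → 'b'
  'a' (0) + 6 = 6 → 'g'
  'r' (17) + 6 = 23 → 'x'
  'y' (24) + 6 = 4 → 'e'
Result = "bgxe"


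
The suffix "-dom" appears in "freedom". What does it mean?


Suffix: -dom
Example: freedom (free + -dom)
Meaning = state / realm


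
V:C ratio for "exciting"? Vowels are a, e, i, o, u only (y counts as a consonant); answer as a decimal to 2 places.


Word: "exciting"
Vowels (a,e,i,o,u): 3
Consonants: 5
Ratio = 3/5
= 0.60


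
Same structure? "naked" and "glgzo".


Pattern of "naked": [0, 1, 2, 3, 4]
Pattern of "glgzo": [0, 1, 0, 2, 3]
Patterns do not match
Same pattern = No


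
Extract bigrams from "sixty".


Word: "sixty" (length 5)
Number of bigrams = 5 - 2 + 1 = 4
  Position 0: "si"
  Position 1: "ix"
  Position 2: "xt"
  Position 3: "ty"
Bigrams = "si", "ix", "xt", "ty"


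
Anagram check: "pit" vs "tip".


Word 1: "pit" → sorted: ipt
Word 2: "tip" → sorted: ipt
Same letters? ipt == ipt
Anagram = Yes


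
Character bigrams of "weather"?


Word: "weather" (length 7)
Number of bigrams = 7 - 2 + 1 = 6
  Position 0: "we"
  Position 1: "ea"
  Position 2: "at"
  Position 3: "th"
  Position 4: "he"
  Position 5: "er"
Bigrams = "we", "ea", "at", "th", "he", "er"


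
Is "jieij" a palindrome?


Word: "jieij"
Reversed: "jieij"
Forward == Backward? jieij == jieij
Palindrome = Yes


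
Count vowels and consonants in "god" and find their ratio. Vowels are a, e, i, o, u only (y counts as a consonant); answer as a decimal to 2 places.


Word: "god"
Vowels (a,e,i,o,u): 1
Consonants: 2
Ratio = 1/2
= 0.50


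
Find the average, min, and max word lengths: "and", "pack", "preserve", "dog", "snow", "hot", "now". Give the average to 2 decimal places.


Lengths: "and"=3, "pack"=4, "preserve"=8, "dog"=3, "snow"=4, "hot"=3, "now"=3
Sum = 28, Count = 7
Average = 28/7 = 4.00
= avg=4.00, min=3, max=8


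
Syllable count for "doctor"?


Word: "doctor"
Syllable breakdown: doc / tor
Counting: 2 parts
= 2 syllables


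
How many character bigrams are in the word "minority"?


Word: "minority" (length 8)
Number of 2-grams = length - 2 + 1 = 8 - 2 + 1
= 7


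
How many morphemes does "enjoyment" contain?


Word: "enjoyment"
Morphemes: en- | joy | -ment
Each morpheme carries meaning
= 3 morphemes


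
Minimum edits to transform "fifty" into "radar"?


Word 1: "fifty" (length 5)
Word 2: "radar" (length 5)
One optimal edit sequence (insert/delete/substitute each cost 1):
  1. substitute 'f' -> 'r'  (+1)
  2. substitute 'i' -> 'a'  (+1)
  3. substitute 'f' -> 'd'  (+1)
  4. substitute 't' -> 'a'  (+1)
  5. substitute 'y' -> 'r'  (+1)
Total edit operations: 5
Edit distance = 5


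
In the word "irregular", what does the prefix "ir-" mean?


Prefix: ir-
As in: irregular -> ir- + regular
Meaning = not


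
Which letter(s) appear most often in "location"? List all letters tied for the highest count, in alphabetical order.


Word: "location"
Letter counts:
  'a': 1
  'c': 1
  'i': 1
  'l': 1
  'n': 1
  'o': 2
  't': 1
Maximum count = 2
Most frequent = 'o' (2 times each)


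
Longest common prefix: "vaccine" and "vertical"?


Word 1: "vaccine"
Word 2: "vertical"
Comparing from start:
  Pos 0: 'v' == 'v'
  Pos 1: 'a' != 'e' (stop)
LCP = "v" (length 1)


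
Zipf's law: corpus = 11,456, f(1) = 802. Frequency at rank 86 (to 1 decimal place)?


Zipf's law: f(r) = f(1) / r
f(1) = 802
f(86) = 802 / 86
= 9.3 occurrences


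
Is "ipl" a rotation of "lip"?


Word: "lip", Candidate: "ipl"
Method: check if candidate is substring of word+word
"liplip" contains "ipl"? Yes
Is rotation = Yes


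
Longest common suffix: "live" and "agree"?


Word 1: "live"
Word 2: "agree"
Comparing from end:
  Pos -1: 'e' == 'e'
  Pos -2: 'v' != 'e' (stop)
LCS = "e" (length 1)


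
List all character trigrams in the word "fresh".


Word: "fresh" (length 5)
Number of trigrams = 5 - 3 + 1 = 3
  Position 0: "fre"
  Position 1: "res"
  Position 2: "esh"
Trigrams = "fre", "res", "esh"


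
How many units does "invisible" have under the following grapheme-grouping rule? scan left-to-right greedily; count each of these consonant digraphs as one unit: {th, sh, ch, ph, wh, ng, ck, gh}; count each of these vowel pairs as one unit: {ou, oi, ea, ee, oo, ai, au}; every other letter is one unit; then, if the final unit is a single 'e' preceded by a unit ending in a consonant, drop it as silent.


Word: "invisible" (9 letters)
Left-to-right scan:
  [1] 'i' (letter)
  [2] 'n' (letter)
  [3] 'v' (letter)
  [4] 'i' (letter)
  [5] 's' (letter)
  [6] 'i' (letter)
  [7] 'b' (letter)
  [8] 'l' (letter)
  [9] 'e' (letter)
Units from scan: 9
Final unit is 'e' after a consonant -> drop as silent (-1)
Sound units = 8 units


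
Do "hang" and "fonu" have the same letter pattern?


Pattern of "hang": [0, 1, 2, 3]
Pattern of "fonu": [0, 1, 2, 3]
Patterns match
Same pattern = Yes


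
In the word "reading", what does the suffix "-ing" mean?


Suffix: -ing
Example: reading (read + -ing)
Meaning = present participle


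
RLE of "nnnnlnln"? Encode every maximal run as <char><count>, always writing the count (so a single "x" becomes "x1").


String: "nnnnlnln"
Scanning for consecutive runs:
  'n' x 4
  'l' x 1
  'n' x 1
  'l' x 1
  'n' x 1
RLE = "n4l1n1l1n1"


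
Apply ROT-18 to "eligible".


Word: "eligible"
Shift: 18
Each letter → (letter + shift) mod 26:
  'e' (4) + 18 = 22 → 'w'
  'l' (11) + 18 = 3 → 'd'
  'i' (8) + 18 = 0 → 'a'
  'g' (6) + 18 = 24 → 'y'
  'i' (8) + 18 = 0 → 'a'
  'b' (1) + 18 = 19 → 't'
  'l' (11) + 18 = 3 → 'd'
  'e' (4) + 18 = 22 → 'w'
Result = "wdayatdw"


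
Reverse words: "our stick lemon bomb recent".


Original: "our stick lemon bomb recent"
Words (1..n): our | stick | lemon | bomb | recent
Reversed (n..1): recent | bomb | lemon | stick | our
Result = "recent bomb lemon stick our"


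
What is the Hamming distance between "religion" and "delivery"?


Comparing character by character (same length = 8):
  Pos 0: 'r' vs 'd' !=
  Pos 1: 'e' vs 'e' =
  Pos 2: 'l' vs 'l' =
  Pos 3: 'i' vs 'i' =
  Pos 4: 'g' vs 'v' !=
  Pos 5: 'i' vs 'e' !=
  Pos 6: 'o' vs 'r' !=
  Pos 7: 'n' vs 'y' !=
Hamming distance = 5


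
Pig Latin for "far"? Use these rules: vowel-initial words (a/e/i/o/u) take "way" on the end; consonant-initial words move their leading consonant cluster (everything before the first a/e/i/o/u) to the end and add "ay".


Word: "far"
Starts with consonant(s) → move to end, add 'ay'
Consonant cluster: "f"
Pig Latin = "arfay"


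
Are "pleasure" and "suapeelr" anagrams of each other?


Word 1: "pleasure" → sorted: aeelprsu
Word 2: "suapeelr" → sorted: aeelprsu
Same letters? aeelprsu == aeelprsu
Anagram = Yes


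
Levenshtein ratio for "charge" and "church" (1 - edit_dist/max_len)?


Word 1: "charge" (length 6)
Word 2: "church" (length 6)
One optimal edit sequence:
  1. keep 'c'
  2. keep 'h'
  3. substitute 'a' -> 'u'  (+1)
  4. keep 'r'
  5. substitute 'g' -> 'c'  (+1)
  6. substitute 'e' -> 'h'  (+1)
Edit distance = 3
Max length = max(6, 6) = 6
Similarity = 1 - 3/6
= 0.5000


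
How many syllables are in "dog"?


Word: "dog"
Syllable breakdown: dog
Counting: 1 part
= 1 syllable


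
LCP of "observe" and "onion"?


Word 1: "observe"
Word 2: "onion"
Comparing from start:
  Pos 0: 'o' == 'o'
  Pos 1: 'b' != 'n' (stop)
LCP = "o" (length 1)


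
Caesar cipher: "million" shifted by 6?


Word: "million"
Shift: 6
Each letter → (letter + shift) mod 26:
  'm' (12) + 6 = 18 → 's'
  'i' (8) + 6 = 14 → 'o'
  'l' (11) + 6 = 17 → 'r'
  'l' (11) + 6 = 17 → 'r'
  'i' (8) + 6 = 14 → 'o'
  'o' (14) + 6 = 20 → 'u'
  'n' (13) + 6 = 19 → 't'
Result = "sorrout"


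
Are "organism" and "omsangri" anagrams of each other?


Word 1: "organism" → sorted: agimnors
Word 2: "omsangri" → sorted: agimnors
Same letters? agimnors == agimnors
Anagram = Yes


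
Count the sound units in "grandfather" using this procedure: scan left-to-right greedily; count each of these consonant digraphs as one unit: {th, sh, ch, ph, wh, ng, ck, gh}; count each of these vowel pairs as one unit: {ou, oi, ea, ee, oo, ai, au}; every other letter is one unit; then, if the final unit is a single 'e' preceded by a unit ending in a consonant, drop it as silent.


Word: "grandfather" (11 letters)
Left-to-right scan:
  (1) 'g' (letter)
  (2) 'r' (letter)
  (3) 'a' (letter)
  (4) 'n' (letter)
  (5) 'd' (letter)
  (6) 'f' (letter)
  (7) 'a' (letter)
  (8) 'th' (digraph)
  (9) 'e' (letter)
  (10) 'r' (letter)
Units from scan: 10
Sound units = 10 units


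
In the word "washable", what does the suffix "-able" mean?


Suffix: -able
Example: washable (wash + -able)
Meaning = capable of


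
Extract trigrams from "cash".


Word: "cash" (length 4)
Number of trigrams = 4 - 3 + 1 = 2
  Position 0: "cas"
  Position 1: "ash"
Trigrams = "cas", "ash"


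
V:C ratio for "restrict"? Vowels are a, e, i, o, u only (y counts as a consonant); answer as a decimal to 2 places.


Word: "restrict"
Vowels (a,e,i,o,u): 2
Consonants: 6
Ratio = 2/6
= 0.33


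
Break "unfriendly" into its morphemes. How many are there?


Word: "unfriendly"
Morphemes: un- / friend / -ly
Each morpheme carries meaning
= 3 morphemes


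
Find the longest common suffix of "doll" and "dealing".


Word 1: "doll"
Word 2: "dealing"
Comparing from end:
  Pos -1: 'l' != 'g' (stop)
LCS = "" (length 0)


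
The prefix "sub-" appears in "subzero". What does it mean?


Prefix: sub-
As in: subzero -> sub- + zero
Meaning = under / below


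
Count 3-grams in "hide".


Word: "hide" (length 4)
Number of 3-grams = length - 3 + 1 = 4 - 3 + 1
= 2


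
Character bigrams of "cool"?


Word: "cool" (length 4)
Number of bigrams = 4 - 2 + 1 = 3
  Position 0: "co"
  Position 1: "oo"
  Position 2: "ol"
Bigrams = "co", "oo", "ol"


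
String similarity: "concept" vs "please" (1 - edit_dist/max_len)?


Word 1: "concept" (length 7)
Word 2: "please" (length 6)
One optimal edit sequence:
  1. delete 'c'  (+1)
  2. substitute 'o' -> 'p'  (+1)
  3. substitute 'n' -> 'l'  (+1)
  4. substitute 'c' -> 'e'  (+1)
  5. substitute 'e' -> 'a'  (+1)
  6. substitute 'p' -> 's'  (+1)
  7. substitute 't' -> 'e'  (+1)
Edit distance = 7
Max length = max(7, 6) = 7
Similarity = 1 - 7/7
= 0.0000


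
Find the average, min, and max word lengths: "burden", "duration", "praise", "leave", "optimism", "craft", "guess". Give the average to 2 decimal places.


Lengths: "burden"=6, "duration"=8, "praise"=6, "leave"=5, "optimism"=8, "craft"=5, "guess"=5
Sum = 43, Count = 7
Average = 43/7 = 6.14
= avg=6.14, min=5, max=8


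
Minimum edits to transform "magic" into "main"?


Word 1: "magic" (length 5)
Word 2: "main" (length 4)
One optimal edit sequence (insert/delete/substitute each cost 1):
  1. keep 'm'
  2. keep 'a'
  3. delete 'g'  (+1)
  4. keep 'i'
  5. substitute 'c' -> 'n'  (+1)
Total edit operations: 2
Edit distance = 2


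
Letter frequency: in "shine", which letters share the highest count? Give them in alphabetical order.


Word: "shine"
Letter counts:
  'e': 1
  'h': 1
  'i': 1
  'n': 1
  's': 1
Maximum count = 1
Most frequent = 'e', 'h', 'i', 'n', 's' (1 time each)


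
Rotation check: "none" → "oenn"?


Word: "none", Candidate: "oenn"
Method: check if candidate is substring of word+word
"nonenone" contains "oenn"? No
Is rotation = No


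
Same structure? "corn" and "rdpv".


Pattern of "corn": [0, 1, 2, 3]
Pattern of "rdpv": [0, 1, 2, 3]
Patterns match
Same pattern = Yes


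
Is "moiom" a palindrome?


Word: "moiom"
Reversed: "moiom"
Forward == Backward? moiom == moiom
Palindrome = Yes


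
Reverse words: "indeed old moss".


Original: "indeed old moss"
Words (1..n): indeed | old | moss
Reversed (n..1): moss | old | indeed
Result = "moss old indeed"


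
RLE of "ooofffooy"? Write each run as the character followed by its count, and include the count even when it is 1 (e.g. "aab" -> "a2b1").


String: "ooofffooy"
Scanning for consecutive runs:
  'o' x 3
  'f' x 3
  'o' x 2
  'y' x 1
RLE = "o3f3o2y1"


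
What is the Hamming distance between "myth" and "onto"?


Comparing character by character (same length = 4):
  Pos 0: 'm' vs 'o' !=
  Pos 1: 'y' vs 'n' !=
  Pos 2: 't' vs 't' =
  Pos 3: 'h' vs 'o' !=
Hamming distance = 3


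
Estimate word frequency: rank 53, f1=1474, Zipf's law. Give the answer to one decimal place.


Zipf's law: f(r) = f(1) / r
f(1) = 1474
f(53) = 1474 / 53
= 27.8 occurrences


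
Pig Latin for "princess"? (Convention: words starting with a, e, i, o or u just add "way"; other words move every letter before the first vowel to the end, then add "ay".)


Word: "princess"
Starts with consonant(s) → move to end, add 'ay'
Consonant cluster: "pr"
Pig Latin = "incesspray"


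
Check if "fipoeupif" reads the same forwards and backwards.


Word: "fipoeupif"
Reversed: "fipueopif"
Forward == Backward? fipoeupif != fipueopif
Palindrome = No


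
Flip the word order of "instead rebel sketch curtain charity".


Original: "instead rebel sketch curtain charity"
Words (1..n): instead | rebel | sketch | curtain | charity
Reversed (n..1): charity | curtain | sketch | rebel | instead
Result = "charity curtain sketch rebel instead"


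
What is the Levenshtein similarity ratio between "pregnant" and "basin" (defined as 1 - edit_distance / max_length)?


Word 1: "pregnant" (length 8)
Word 2: "basin" (length 5)
One optimal edit sequence:
  1. delete 'p'  (+1)
  2. delete 'r'  (+1)
  3. substitute 'e' -> 'b'  (+1)
  4. substitute 'g' -> 'a'  (+1)
  5. substitute 'n' -> 's'  (+1)
  6. substitute 'a' -> 'i'  (+1)
  7. keep 'n'
  8. delete 't'  (+1)
Edit distance = 7
Max length = max(8, 5) = 8
Similarity = 1 - 7/8
= 0.1250


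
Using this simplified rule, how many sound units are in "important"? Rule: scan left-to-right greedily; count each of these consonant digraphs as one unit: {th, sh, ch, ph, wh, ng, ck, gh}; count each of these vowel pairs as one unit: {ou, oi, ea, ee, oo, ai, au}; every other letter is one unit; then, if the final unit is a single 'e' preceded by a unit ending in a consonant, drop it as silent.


Word: "important" (9 letters)
Left-to-right scan:
  1. 'i' (letter)
  2. 'm' (letter)
  3. 'p' (letter)
  4. 'o' (letter)
  5. 'r' (letter)
  6. 't' (letter)
  7. 'a' (letter)
  8. 'n' (letter)
  9. 't' (letter)
Units from scan: 9
Sound units = 9 units
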